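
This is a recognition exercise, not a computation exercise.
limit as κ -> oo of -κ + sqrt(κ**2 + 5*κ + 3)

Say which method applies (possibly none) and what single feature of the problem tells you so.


Diagnosis: conjugate multiplication — the difference sqrt(κ**2 + 5*κ + 3) - κ is an ∞ − ∞ stalemate; its conjugate partner breaks the tie.


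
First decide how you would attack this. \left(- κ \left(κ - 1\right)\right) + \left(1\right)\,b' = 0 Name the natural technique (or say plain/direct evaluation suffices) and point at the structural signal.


Technique: no special technique — the slope is a pure function of κ; integrate both sides and be done.


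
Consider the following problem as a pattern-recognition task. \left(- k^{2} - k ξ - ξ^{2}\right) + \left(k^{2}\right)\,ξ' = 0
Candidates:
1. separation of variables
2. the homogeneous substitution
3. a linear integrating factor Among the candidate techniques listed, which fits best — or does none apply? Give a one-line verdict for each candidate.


Technique: the homogeneous substitution — the slope's numerator and denominator have matching total degree, so it depends only on ξ/k and the ratio substitution collapses it.
- separation of variables: no algebra isolates the independent variable on one side and the unknown on the other.
- the homogeneous substitution: yes, a natural case for it.
- a linear integrating factor: a nonlinear term in the unknown puts this outside the integrating-factor template.


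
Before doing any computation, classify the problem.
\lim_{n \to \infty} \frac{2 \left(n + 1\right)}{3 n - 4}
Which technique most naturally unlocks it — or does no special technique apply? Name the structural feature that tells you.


Verdict: dominant-term comparison — growth-rate triage: the leading powers of n decide the limit, everything else is noise. l'Hôpital's at-infinity variant applies to the expression viewed as a single quotient; the leading-term comparison is the direct route.


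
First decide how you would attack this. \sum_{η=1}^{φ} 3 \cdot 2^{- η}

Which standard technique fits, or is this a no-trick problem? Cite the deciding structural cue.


Method: the geometric series formula — consecutive terms stand in a fixed index-free ratio — the geometric sum formula closes it.


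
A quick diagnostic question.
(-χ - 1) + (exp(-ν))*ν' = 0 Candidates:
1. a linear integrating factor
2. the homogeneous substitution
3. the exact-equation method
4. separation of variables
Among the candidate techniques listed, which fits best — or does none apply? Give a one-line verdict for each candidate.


Technique: separation of variables — separating collects all ν-dependence with the derivative and leaves all χ-dependence opposite: variables separate.
- a linear integrating factor: a nonlinear term in the unknown puts this outside the integrating-factor template.
- the homogeneous substitution — the ratio substitution does not collapse this equation.
- the exact-equation method: the cross-partial test holds only vacuously — each coefficient lives in its own variable, so the exactness machinery reads no structure the split form does not already show.
- separation of variables: applicable, and directly so.


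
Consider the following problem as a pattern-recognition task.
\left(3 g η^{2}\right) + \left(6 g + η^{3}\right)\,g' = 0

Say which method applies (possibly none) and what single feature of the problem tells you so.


Technique: the exact-equation method — equality of cross partials is the green light — assemble the potential function term by term.


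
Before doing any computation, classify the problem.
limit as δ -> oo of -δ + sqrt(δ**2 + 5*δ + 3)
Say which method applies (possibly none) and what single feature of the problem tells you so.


Method: conjugate multiplication — sqrt(δ**2 + 5*δ + 3) and δ both blow up, but their difference is tame once the conjugate rationalizes it.


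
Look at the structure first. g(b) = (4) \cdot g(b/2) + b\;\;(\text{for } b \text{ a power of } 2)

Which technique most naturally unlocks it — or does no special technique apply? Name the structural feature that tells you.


Technique: the master substitution — the argument shrinks by the factor 2, so measure the index on a logarithmic scale and the recursion becomes a shift.


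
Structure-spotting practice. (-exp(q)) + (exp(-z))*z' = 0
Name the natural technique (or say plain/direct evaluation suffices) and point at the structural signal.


Best approach: separation of variables — one side of the product carries the independent variable, the other the unknown — the textbook separation shape. One could also solve this as an exact equation; with each coefficient in its own variable, separating is the same work with fewer steps.


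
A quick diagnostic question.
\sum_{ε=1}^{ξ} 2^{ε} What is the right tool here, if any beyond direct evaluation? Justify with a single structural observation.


Method: the geometric series formula — check a ratio of consecutive terms: it is 2, independent of the index, so the geometric formula closes the sum.


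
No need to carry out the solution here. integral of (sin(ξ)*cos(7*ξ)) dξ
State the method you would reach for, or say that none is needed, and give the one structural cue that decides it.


Verdict: a trigonometric identity — sin(ξ)*cos(7*ξ) is a beat pattern — rewrite the product as a sum of single-frequency waves before integrating.


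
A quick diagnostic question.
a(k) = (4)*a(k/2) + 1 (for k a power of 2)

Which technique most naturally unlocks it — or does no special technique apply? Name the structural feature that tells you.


Method: the master substitution — a divide-and-conquer shape: argument k/2, so change variables with k = 2^m and solve the linear version.


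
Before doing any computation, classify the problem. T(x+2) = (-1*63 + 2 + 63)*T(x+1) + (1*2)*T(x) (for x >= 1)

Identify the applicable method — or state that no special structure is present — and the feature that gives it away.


Technique: the characteristic-root method — the recurrence treats every index alike (constant coefficients, no forcing) — precisely the regime where r^x trials close it.


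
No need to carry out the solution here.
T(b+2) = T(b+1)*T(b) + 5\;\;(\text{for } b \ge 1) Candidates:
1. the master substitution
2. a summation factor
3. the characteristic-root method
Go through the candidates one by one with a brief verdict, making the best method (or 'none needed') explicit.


Diagnosis: no special technique — each new value is a nonlinear function of earlier ones — scaling arguments and superposition both fail.
- the master substitution — the recursion shifts the index rather than dividing it.
- a summation factor: no summation factor applies — the rule is not linear in the sequence values.
- the characteristic-root method — nonlinearity rules out exponential-mode superposition from the start.


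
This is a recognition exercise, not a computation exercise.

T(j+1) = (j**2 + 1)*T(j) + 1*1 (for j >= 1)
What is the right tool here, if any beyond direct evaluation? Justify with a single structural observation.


Method: a summation factor — one-term recursion with variable weight j**2 + 1 is solved by product normalization, not by root-finding.


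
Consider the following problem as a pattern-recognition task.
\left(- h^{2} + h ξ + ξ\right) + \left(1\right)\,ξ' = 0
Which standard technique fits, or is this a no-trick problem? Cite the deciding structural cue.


Verdict: a linear integrating factor — the unknown enters only to the first power against a nonzero forcing term — the integrating-factor template applies directly.


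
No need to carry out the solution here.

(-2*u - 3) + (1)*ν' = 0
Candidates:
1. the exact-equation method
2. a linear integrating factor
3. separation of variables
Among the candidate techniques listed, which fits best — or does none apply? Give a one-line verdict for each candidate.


Best approach: no special technique — solved for the derivative, no ν appears — this is antidifferentiation in u wearing ODE clothing.
- the exact-equation method: the unknown never enters the equation — exactness holds emptily, with nothing for the method to add.
- a linear integrating factor — the linear template holds only trivially here (the unknown is absent, so the coefficient is zero) — the method is not the natural label.
- separation of variables — with no unknown in the slope, separating variables is a formality — the equation integrates directly.


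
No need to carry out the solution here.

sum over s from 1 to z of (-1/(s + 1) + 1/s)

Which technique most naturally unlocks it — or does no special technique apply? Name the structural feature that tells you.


Diagnosis: telescoping — the summand is 1/s minus the same expression shifted by one, so consecutive terms cancel in pairs.


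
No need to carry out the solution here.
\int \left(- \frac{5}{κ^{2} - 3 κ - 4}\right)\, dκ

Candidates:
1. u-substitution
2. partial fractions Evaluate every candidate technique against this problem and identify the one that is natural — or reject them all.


Verdict: partial fractions — the factorization of κ^{2} - 3 κ - 4 is the whole battle; after it, each term is a table integral.
- u-substitution — no subexpression of the integrand serves as a whole-integral substitution inner — individual terms may offer their own, but none carries its derivative as a factor of the full integrand; a working change of variable would have to be constructed from outside the expression.
- partial fractions — a fit — the right tool for this form.


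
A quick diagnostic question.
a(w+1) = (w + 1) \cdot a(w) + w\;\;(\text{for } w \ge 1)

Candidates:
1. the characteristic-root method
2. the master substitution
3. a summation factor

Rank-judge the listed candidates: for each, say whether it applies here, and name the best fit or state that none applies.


Verdict: a summation factor — an index-dependent multiplier w + 1 rules out characteristic roots; a summation factor converts it to a pure difference.
- the characteristic-root method — an index-dependent weight blocks the pure exponential ansatz.
- the master substitution: the recursive argument is a shift of the index, not a fixed fraction of it.
- a summation factor — applicable, and directly so.


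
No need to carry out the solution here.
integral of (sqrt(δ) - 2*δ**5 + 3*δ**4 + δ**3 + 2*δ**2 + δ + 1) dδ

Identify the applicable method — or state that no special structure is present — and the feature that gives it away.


Best approach: no special technique — scan for structure and find none: constant multiples of powers of δ, integrate directly.


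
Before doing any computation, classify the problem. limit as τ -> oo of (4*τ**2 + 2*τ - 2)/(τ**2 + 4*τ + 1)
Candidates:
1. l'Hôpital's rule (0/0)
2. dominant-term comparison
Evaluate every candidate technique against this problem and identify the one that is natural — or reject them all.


Best approach: dominant-term comparison — divide through by the highest power of τ; every lower-order term dies and the dominant terms decide the limit.
- l'Hôpital's rule (0/0): no 0/0 form appears: written as one quotient, top and bottom both grow without bound, and the ratio is decided by their leading terms.
- dominant-term comparison: yes — fits the structure here.


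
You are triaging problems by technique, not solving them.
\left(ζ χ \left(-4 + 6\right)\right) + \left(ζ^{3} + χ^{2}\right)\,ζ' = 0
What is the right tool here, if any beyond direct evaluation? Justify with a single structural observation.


Diagnosis: the exact-equation method — equality of cross partials is the green light — assemble the potential function term by term.


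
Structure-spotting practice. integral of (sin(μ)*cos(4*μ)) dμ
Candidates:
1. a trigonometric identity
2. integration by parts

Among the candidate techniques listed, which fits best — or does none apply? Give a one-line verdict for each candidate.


Best approach: a trigonometric identity — split sin(μ)*cos(4*μ) with the angle-addition identities: the resulting sum integrates term by term.
- a trigonometric identity — applicable, and directly so.
- integration by parts — not the fit here: there is no polynomial factor to ladder down — parts can still close the trigonometric product by recursion, though the identity rewrite is the direct route.


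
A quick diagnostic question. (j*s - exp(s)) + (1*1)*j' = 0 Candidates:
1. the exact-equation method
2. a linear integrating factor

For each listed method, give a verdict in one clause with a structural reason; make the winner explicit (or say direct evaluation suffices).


Technique: a linear integrating factor — linear in the unknown with genuine forcing: multiply through by the exponential of the integrated coefficient and the left side closes into one derivative.
- the exact-equation method: the cross partial derivatives disagree, so no single potential exists.
- a linear integrating factor: applies; the problem has the shape this method handles.


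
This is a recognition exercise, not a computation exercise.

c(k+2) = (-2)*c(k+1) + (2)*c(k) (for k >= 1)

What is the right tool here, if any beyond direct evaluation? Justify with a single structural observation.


Best approach: the characteristic-root method — the recurrence treats every index alike (constant coefficients, no forcing) — precisely the regime where r^k trials close it.


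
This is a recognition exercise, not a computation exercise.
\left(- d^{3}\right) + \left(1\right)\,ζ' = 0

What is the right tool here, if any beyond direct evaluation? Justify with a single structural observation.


Technique: no special technique — the slope is a pure function of d; integrate both sides and be done.


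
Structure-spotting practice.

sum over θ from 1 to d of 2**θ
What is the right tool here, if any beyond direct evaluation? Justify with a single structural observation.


Technique: the geometric series formula — term-over-term division gives 2 every time — index-free ratio, geometric sum formula applies.


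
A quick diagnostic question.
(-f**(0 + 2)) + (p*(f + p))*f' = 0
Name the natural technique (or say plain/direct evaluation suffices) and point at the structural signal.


Technique: the homogeneous substitution — scaling p and f together leaves the slope fixed — it depends only on f/p, so substitute the ratio. With the right rearrangement (exchanging the roles of the variables where needed), this also fits a Bernoulli template; the homogeneous substitution reads the structure directly.


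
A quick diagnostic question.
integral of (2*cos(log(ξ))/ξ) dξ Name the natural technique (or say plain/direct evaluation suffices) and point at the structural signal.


Diagnosis: u-substitution — collected, the integrand has one factor that is, up to a constant, the derivative of an inner expression the rest depends on — substitute for that inner expression.


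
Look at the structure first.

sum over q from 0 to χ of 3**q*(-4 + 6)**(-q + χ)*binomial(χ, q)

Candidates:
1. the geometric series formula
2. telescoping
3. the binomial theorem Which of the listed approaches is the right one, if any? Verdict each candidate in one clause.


Technique: the binomial theorem — terms weighting binomial(χ, q) against matched powers of 3 and (-4 + 6) reassemble into (3 + (-4 + 6))^χ by the binomial theorem.
- the geometric series formula — there is no constant term-to-term ratio.
- telescoping: as presented, consecutive terms share no shifted copy to cancel against — no rewrite is on display to change that.
- the binomial theorem: applies; the problem has the shape this method handles.


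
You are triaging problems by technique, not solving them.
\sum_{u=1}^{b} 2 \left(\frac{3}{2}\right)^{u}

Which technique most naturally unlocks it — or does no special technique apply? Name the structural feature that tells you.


Diagnosis: the geometric series formula — consecutive terms stand in a fixed index-free ratio — the geometric sum formula closes it.


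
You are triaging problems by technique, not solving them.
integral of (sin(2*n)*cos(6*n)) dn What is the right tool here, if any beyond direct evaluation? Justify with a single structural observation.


Best approach: a trigonometric identity — sin(2*n)*cos(6*n) mixes two frequencies; the product-to-sum identity splits it into single-frequency sinusoids.


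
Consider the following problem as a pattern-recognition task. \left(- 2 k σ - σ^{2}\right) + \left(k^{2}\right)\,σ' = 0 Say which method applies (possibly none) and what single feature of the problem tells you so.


Method: the homogeneous substitution — the slope's numerator and denominator share total degree; set v = σ/k and the equation drops to separable form. A Bernoulli rewrite works here as the equation stands — the homogeneous substitution is the more immediate reading.


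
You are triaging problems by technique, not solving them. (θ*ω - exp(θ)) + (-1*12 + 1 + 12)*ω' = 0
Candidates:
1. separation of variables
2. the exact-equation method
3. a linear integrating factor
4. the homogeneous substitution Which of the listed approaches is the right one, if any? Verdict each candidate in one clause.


Method: a linear integrating factor — the unknown enters only to the first power against a nonzero forcing term — the integrating-factor template applies directly.
- separation of variables — no division isolates the independent variable from the unknown.
- the exact-equation method: the mixed-partials test fails on this split — it is not an exact differential as presented.
- a linear integrating factor — yes, a natural case for it.
- the homogeneous substitution: the slope does not depend on the ratio of the variables alone.


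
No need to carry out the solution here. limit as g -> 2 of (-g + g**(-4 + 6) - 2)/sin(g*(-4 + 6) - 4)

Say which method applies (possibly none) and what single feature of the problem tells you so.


Best approach: l'Hôpital's rule (0/0) — both numerator and denominator vanish at 2: the genuine 0/0 indeterminate that l'Hôpital exists for. Expanding numerator and denominator to first order gives the same value — the rule automates exactly that.


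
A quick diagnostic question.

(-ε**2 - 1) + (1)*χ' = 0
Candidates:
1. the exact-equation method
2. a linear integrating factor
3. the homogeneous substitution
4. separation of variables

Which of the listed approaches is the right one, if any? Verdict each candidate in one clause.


Diagnosis: no special technique — solved for the derivative, χ never appears on the right — this is a direct integration in ε, not a differential-equations problem at heart.
- the exact-equation method — the unknown never enters the equation — exactness holds emptily, with nothing for the method to add.
- a linear integrating factor — the linear template holds only trivially here (the unknown is absent, so the coefficient is zero) — the method is not the natural label.
- the homogeneous substitution — solved for the derivative, the right side changes under joint scaling of the two variables.
- separation of variables — any separation here is vacuous (nothing depends on the unknown); direct integration is the honest label.


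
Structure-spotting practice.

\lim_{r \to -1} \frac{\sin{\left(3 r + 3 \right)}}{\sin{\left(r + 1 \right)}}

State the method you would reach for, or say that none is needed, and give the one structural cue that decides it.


Technique: l'Hôpital's rule (0/0) — substituting -1 gives 0 over 0; differentiate top and bottom once and re-evaluate. Known elementary limits would finish this too — the rule just bypasses the case analysis.


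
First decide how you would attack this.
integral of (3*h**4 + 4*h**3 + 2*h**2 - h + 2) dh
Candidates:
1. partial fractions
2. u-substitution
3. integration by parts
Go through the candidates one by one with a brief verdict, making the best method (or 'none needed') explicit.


Diagnosis: no special technique — scan for structure and find none: constant multiples of powers of h, integrate directly.
- partial fractions: there is no rational-function structure to decompose.
- u-substitution: no substitution does more than relabel what direct integration already handles.
- integration by parts: splitting off a factor buys nothing — the integrand integrates directly without parts.


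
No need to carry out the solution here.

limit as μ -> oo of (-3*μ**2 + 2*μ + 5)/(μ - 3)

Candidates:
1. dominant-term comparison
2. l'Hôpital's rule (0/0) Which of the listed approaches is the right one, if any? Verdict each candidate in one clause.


Technique: dominant-term comparison — growth-rate triage: the leading powers of μ decide the limit, everything else is noise.
- dominant-term comparison — applies; the problem has the shape this method handles.
- l'Hôpital's rule (0/0): no 0/0 form appears: written as one quotient, top and bottom both grow without bound, and the ratio is decided by their leading terms.


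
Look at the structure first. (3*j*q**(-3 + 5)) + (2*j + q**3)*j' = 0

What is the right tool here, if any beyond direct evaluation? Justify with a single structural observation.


Technique: the exact-equation method — take the mixed partials of 3*j*q**(-3 + 5) and 2*j + q**3: they are equal, which certifies an exact differential.


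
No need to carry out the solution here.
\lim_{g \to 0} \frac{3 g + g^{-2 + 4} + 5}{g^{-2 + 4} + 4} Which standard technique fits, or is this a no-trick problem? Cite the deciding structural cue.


Best approach: no special technique — no vanishing denominator and no indeterminate clash at the point — evaluation is immediate.


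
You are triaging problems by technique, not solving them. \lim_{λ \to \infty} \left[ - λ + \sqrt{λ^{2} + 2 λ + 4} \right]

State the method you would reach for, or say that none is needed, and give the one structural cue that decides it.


Method: conjugate multiplication — this difference gives up after one conjugate multiplication — the radical structure cancels against its conjugate.


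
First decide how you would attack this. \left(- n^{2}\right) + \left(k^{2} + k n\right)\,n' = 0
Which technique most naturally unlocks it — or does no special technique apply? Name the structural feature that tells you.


Best approach: the homogeneous substitution — the slope's numerator and denominator have matching total degree, so it depends only on n/k and the ratio substitution collapses it. Rewriting — with the variables' roles exchanged where the shape demands it — would expose a Bernoulli structure too; the homogeneous substitution simply reads the degrees directly.


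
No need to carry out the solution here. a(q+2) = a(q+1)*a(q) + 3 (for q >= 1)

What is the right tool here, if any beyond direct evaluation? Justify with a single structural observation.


Diagnosis: no special technique — nonlinear feedback in the recursion rules out every root- or factor-based technique.


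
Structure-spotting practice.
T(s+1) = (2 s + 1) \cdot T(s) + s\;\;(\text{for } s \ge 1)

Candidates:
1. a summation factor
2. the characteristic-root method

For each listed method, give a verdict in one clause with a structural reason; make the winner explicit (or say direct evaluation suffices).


Method: a summation factor — with the index-dependent coefficient 2 s + 1, dividing by the cumulative product turns the left side into a pure difference.
- a summation factor — applies; the problem has the shape this method handles.
- the characteristic-root method: the coefficients vary with the index, breaking the constant-coefficient structure the method needs.


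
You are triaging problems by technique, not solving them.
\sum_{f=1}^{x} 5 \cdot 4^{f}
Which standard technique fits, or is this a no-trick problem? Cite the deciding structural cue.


Best approach: the geometric series formula — term-over-term division gives 4 every time — index-free ratio, geometric sum formula applies.


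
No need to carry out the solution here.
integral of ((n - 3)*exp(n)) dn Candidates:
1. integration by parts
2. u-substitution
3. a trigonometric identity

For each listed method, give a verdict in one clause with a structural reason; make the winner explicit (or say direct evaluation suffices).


Diagnosis: integration by parts — a polynomial n - 3 against the kernel exp(n) is the signature bounded-ladder case for integration by parts.
- integration by parts: yes, a natural case for it.
- u-substitution — no subexpression of the integrand pairs with its own derivative as a factor — individual terms may offer their own substitutions, but any change of variable covering the whole integral would have to be constructed from outside the expression.
- a trigonometric identity — with no trigonometric functions present, identity rewriting has no target.


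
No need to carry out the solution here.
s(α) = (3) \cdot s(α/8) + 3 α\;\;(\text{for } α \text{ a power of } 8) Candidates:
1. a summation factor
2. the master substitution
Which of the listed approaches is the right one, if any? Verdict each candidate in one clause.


Verdict: the master substitution — treat m = log base 8 of α as the new clock: one recursion step advances m by one while α scales by 8.
- a summation factor: a divided-index call is outside the fixed-shift first-order family a summation factor normalizes.
- the master substitution — yes — fits the structure here.


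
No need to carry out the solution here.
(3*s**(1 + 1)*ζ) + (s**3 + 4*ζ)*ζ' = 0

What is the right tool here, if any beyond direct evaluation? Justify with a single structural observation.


Technique: the exact-equation method — equality of cross partials is the green light — assemble the potential function term by term.


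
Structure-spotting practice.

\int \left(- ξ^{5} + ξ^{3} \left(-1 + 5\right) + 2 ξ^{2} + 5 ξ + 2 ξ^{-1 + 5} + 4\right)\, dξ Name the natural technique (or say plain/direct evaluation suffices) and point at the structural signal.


Technique: no special technique — nothing composite, nothing rational, nothing trigonometric — each constant-multiple power of ξ integrates by the power rule alone.


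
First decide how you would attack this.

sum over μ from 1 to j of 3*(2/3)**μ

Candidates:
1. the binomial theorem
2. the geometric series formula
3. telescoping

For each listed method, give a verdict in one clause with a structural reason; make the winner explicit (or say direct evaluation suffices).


Technique: the geometric series formula — check a ratio of consecutive terms: it is 2/3, independent of the index, so the geometric formula closes the sum.
- the binomial theorem — the terms do not reassemble into a binomial power.
- the geometric series formula — yes, a natural case for it.
- telescoping: as presented, consecutive terms share no shifted copy to cancel against — no rewrite is on display to change that.


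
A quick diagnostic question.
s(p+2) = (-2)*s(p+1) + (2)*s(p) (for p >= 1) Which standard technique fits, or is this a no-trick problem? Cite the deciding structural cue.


Diagnosis: the characteristic-root method — this is the constant-coefficient homogeneous case — the whole solution in p reduces to a polynomial's roots.


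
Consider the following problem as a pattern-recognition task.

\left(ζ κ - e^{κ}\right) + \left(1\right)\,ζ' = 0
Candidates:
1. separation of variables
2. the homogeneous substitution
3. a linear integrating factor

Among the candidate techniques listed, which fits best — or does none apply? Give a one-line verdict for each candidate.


Verdict: a linear integrating factor — ζ appears only to the first power with coefficient κ — the classic integrating-factor setup.
- separation of variables: no division isolates the independent variable from the unknown.
- the homogeneous substitution — the ratio of the variables does not determine the slope.
- a linear integrating factor — applies; the problem has the shape this method handles.


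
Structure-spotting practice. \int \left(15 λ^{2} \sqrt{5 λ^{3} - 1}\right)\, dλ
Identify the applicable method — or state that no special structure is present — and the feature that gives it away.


Best approach: u-substitution — gathered as a product, the integrand carries the factor 15 λ^{2} — up to a constant, the derivative of the inner expression 5 λ^{3} - 1 — so u = 5 λ^{3} - 1 collapses the integral.


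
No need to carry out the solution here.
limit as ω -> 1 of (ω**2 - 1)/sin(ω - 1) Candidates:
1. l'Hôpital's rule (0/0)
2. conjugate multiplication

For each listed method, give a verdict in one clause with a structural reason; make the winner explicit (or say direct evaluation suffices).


Best approach: l'Hôpital's rule (0/0) — the 0/0 form at 1 is the signature situation for l'Hôpital's rule. The standard small-argument limits would also carry it; the rule is the systematic route.
- l'Hôpital's rule (0/0): applicable, and directly so.
- conjugate multiplication: the conjugate move applies to radical differences, which this is not.


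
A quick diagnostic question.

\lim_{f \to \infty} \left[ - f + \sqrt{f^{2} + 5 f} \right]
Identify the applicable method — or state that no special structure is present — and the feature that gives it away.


Verdict: conjugate multiplication — the ∞ − ∞ radical form is the exact trigger for the conjugate maneuver.


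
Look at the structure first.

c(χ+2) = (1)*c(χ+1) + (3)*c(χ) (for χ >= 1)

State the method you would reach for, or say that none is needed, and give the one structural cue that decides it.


Best approach: the characteristic-root method — this is the constant-coefficient homogeneous case — the whole solution in χ reduces to a polynomial's roots.


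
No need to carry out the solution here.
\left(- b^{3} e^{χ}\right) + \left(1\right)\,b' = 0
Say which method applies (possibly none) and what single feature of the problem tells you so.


Method: separation of variables — all dependence on the two variables factors apart, the defining separable shape.


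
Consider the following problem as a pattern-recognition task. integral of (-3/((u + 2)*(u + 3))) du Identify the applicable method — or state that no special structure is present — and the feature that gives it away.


Method: partial fractions — a proper rational integrand whose denominator splits into simpler factors — decompose into partial fractions first.


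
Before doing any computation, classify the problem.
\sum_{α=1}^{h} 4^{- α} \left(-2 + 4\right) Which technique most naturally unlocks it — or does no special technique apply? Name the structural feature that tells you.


Technique: the geometric series formula — consecutive terms stand in a fixed index-free ratio — the geometric sum formula closes it.


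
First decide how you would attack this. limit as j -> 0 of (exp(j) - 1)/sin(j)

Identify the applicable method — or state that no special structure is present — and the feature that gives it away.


Diagnosis: l'Hôpital's rule (0/0) — numerator and denominator both vanish at 0 — a genuine 0/0 form, which is exactly when l'Hôpital applies. Expanding numerator and denominator to first order gives the same value — the rule automates exactly that.


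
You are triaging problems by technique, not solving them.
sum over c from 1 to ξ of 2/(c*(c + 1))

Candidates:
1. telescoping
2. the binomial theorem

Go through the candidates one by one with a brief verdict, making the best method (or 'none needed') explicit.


Technique: telescoping — one partial-fraction pass turns 2/(c*(c + 1)) into a shifted difference, and shifted differences telescope.
- telescoping: applies; the problem has the shape this method handles.
- the binomial theorem: there is no pair of bases whose matched powers would reassemble into a single binomial power.


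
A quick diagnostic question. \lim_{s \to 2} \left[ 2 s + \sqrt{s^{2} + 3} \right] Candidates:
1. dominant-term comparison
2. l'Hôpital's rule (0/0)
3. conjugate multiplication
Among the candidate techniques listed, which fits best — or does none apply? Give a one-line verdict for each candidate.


Diagnosis: no special technique — no denominator vanishes and nothing blows up at 2: direct substitution is the whole computation.
- dominant-term comparison — this is not a rational comparison of growth rates at infinity.
- l'Hôpital's rule (0/0): substituting the point gives a finite value outright — there is no indeterminate clash to repair.
- conjugate multiplication: no divergent radical difference is present for a conjugate pair to cancel.


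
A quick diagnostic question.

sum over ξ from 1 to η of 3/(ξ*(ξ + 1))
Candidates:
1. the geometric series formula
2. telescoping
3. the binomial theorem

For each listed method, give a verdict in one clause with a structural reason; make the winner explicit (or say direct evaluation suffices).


Best approach: telescoping — rewrite 3/(ξ*(ξ + 1)) as simple fractions and successive terms eat each other — only the edges survive.
- the geometric series formula — consecutive terms are not related by a fixed multiplier.
- telescoping — applies; the problem has the shape this method handles.
- the binomial theorem — the terms do not reassemble into a binomial power.


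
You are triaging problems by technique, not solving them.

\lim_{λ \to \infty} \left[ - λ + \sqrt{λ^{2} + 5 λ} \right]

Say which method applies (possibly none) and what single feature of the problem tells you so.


Best approach: conjugate multiplication — turning the difference into a conjugate-rationalized ratio makes the limit readable.


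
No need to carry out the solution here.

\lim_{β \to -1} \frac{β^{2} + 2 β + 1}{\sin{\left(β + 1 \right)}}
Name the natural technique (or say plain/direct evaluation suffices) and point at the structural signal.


Verdict: l'Hôpital's rule (0/0) — both numerator and denominator vanish at -1: the genuine 0/0 indeterminate that l'Hôpital exists for. One could equally expand both pieces locally and compare leading terms; the rule does that in one stroke.


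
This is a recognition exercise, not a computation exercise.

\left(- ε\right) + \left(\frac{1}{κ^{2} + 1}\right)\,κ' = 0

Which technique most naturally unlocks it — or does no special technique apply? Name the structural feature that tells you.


Verdict: separation of variables — the derivative equals a pure function of ε (namely ε) times a pure function of κ (namely κ^{2} + 1); divide and integrate each side. An exactness check succeeds on this form as well — separation and the potential function arrive at the same answer, separation more directly.


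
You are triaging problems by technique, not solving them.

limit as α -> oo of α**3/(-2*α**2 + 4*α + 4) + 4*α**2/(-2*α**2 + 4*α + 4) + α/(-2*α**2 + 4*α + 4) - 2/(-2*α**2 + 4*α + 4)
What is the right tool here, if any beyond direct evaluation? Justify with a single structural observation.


Verdict: dominant-term comparison — growth-rate triage: the leading powers of α decide the limit, everything else is noise. Viewed as a single quotient this is an ∞/∞ form — an at-infinity application of l'Hôpital's rule would also resolve it; comparing leading growth reads the answer without differentiating.


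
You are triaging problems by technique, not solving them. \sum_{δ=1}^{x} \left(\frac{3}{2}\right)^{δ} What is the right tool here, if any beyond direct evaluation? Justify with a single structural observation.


Verdict: the geometric series formula — check a ratio of consecutive terms: it is \frac{3}{2}, independent of the index, so the geometric formula closes the sum.


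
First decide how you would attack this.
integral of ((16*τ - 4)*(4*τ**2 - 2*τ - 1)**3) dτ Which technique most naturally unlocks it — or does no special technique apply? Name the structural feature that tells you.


Method: u-substitution — structure check: outer function, inner expression 4*τ**2 - 2*τ - 1, inner derivative as a factor — the classic u = 4*τ**2 - 2*τ - 1 pattern. Multiplying out and using the power rule would succeed as well, just with far more bookkeeping.


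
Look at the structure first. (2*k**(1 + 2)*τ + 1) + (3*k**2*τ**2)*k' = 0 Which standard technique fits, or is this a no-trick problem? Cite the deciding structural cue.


Diagnosis: the exact-equation method — equality of cross partials is the green light — assemble the potential function term by term.


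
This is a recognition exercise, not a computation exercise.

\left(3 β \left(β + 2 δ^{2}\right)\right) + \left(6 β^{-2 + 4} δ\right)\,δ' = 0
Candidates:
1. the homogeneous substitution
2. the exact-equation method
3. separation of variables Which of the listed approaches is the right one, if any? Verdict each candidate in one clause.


Best approach: the exact-equation method — because the two cross partials coincide, the form is conservative as written — recover its potential in (β, δ).
- the homogeneous substitution: the slope does not depend on the ratio of the variables alone.
- the exact-equation method: yes, a natural case for it.
- separation of variables — no division isolates the independent variable from the unknown.


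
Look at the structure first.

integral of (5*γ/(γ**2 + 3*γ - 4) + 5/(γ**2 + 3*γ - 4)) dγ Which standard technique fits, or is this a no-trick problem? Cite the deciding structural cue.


Method: partial fractions — a proper rational integrand over the factorable γ**2 + 3*γ - 4: partial fractions reduce it to elementary pieces.


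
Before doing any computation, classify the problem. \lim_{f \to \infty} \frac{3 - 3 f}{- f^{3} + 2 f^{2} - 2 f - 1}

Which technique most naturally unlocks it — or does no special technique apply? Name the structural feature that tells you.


Diagnosis: dominant-term comparison — at large f only the top-degree terms survive; compare the leading terms and the limit falls out. Viewed as a single quotient this is an ∞/∞ form — an at-infinity application of l'Hôpital's rule would also resolve it; comparing leading growth reads the answer without differentiating.


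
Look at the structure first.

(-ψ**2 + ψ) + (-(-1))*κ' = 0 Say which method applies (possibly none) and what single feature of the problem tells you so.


Method: no special technique — with κ absent the equation is not coupled at all: direct integration in ψ.


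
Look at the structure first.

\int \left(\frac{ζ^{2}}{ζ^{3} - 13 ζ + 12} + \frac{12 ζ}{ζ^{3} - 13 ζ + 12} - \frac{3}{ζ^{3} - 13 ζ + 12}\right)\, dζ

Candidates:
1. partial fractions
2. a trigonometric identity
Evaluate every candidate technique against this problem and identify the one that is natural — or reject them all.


Verdict: partial fractions — rational integrand, reducible denominator ζ^{3} - 13 ζ + 12: decompose first, integrate second.
- partial fractions — applicable, and directly so.
- a trigonometric identity — no sine or cosine appears, so there is nothing for a trigonometric identity to act on.


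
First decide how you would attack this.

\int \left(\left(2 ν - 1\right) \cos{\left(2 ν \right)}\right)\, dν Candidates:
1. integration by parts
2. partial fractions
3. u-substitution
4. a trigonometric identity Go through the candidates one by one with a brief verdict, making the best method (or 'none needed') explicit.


Technique: integration by parts — 2 ν - 1 dies after finitely many derivatives while \cos{\left(2 ν \right)} cycles under integration — the tabular/parts setup.
- integration by parts — yes, a natural case for it.
- partial fractions — there is no rational-function structure to decompose.
- u-substitution: no subexpression of the integrand serves as a whole-integral substitution inner — individual terms may offer their own, but none carries its derivative as a factor of the full integrand; a working change of variable would have to be constructed from outside the expression.
- a trigonometric identity — no identity rewrites this into an easier trigonometric form.
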